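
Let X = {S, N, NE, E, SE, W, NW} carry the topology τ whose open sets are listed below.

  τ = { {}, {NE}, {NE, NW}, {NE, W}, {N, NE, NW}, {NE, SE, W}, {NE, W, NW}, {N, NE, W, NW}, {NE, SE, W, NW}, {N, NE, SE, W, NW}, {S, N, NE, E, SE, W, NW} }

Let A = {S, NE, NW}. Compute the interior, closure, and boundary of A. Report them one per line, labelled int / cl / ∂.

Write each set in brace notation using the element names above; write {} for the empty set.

opens ⊆ A: {}, {NE}, {NE, NW}; union → int = {NE, NW}
complement {N, E, SE, W}; its interior {}; cl(A) = X∖{} = {S, N, NE, E, SE, W, NW}
boundary = {S, N, NE, E, SE, W, NW} ∖ {NE, NW} = {S, N, E, SE, W}

int(A) = {NE, NW}
cl(A)  = {S, N, NE, E, SE, W, NW}
∂A     = {S, N, E, SE, W}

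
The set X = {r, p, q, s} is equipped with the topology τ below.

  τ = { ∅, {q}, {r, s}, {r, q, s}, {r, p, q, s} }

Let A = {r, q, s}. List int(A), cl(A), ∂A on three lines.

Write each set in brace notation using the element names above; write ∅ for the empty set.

int(A) = {r, q, s}
cl(A)  = {r, p, q, s}
∂A     = {p}

interior: largest open inside A is {r, q, s} (from ∅, {q}, {r, s}, {r, q, s})
cl via duality: int({p}) = ∅, so X∖∅ = {r, p, q, s}
cl∖int = {p}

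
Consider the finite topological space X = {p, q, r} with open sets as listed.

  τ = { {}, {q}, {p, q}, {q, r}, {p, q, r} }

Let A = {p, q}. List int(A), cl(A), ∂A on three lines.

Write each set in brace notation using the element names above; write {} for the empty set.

int(A) = {p, q}
cl(A)  = {p, q, r}
∂A     = {r}

interior: largest open inside A is {p, q} (from {}, {q}, {p, q})
cl via duality: int({r}) = {}, so X∖{} = {p, q, r}
cl∖int = {r}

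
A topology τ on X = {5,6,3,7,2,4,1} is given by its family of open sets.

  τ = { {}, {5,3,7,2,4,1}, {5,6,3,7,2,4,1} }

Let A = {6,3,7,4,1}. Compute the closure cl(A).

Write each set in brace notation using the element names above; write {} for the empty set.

complement {5,2}; its interior {}; cl(A) = X∖{} = {5,6,3,7,2,4,1}

{5,6,3,7,2,4,1}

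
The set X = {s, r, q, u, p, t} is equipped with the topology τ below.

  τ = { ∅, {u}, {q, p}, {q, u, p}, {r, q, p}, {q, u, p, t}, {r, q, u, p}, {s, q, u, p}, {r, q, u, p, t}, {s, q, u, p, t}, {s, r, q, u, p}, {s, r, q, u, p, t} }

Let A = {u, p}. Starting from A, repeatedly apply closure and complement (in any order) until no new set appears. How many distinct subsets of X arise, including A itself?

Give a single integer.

8

X∖A={s, r, q, t}, int(X∖A)=∅, hence cl(A)={s, r, q, u, p, t}
Orbit (k=closure, c=complement):
  1. A     = {u, p}
  2. kA    = {s, r, q, u, p, t}
  3. cA    = {s, r, q, t}
  4. ckA   = ∅
  5. kcA   = {s, r, q, p, t}
  6. ckcA  = {u}
  7. kckcA = {s, u, t}
  8. ckckcA = {r, q, p}
(closed under both — stop)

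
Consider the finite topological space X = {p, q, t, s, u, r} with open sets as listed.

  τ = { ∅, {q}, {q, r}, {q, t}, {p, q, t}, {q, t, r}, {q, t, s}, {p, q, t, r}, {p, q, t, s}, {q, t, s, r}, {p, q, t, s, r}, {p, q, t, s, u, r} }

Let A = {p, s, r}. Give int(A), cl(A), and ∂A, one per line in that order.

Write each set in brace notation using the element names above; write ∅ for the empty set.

opens ⊆ A: ∅; union → int = ∅
complement {q, t, u}; its interior {q, t}; cl(A) = X∖{q, t} = {p, s, u, r}
boundary = {p, s, u, r} ∖ ∅ = {p, s, u, r}

int(A) = ∅
cl(A)  = {p, s, u, r}
∂A     = {p, s, u, r}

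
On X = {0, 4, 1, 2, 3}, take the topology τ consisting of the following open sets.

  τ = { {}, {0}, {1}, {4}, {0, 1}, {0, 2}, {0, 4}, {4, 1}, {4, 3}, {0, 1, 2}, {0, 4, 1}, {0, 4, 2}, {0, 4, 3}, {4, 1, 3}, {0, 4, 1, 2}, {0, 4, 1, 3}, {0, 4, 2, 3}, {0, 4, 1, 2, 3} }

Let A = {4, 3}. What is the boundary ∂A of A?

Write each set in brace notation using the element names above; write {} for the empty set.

{}

opens ⊆ A: {}, {4}, {4, 3}; union → int = {4, 3}
complement {0, 1, 2}; its interior {0, 1, 2}; cl(A) = X∖{0, 1, 2} = {4, 3}
boundary = {4, 3} ∖ {4, 3} = {}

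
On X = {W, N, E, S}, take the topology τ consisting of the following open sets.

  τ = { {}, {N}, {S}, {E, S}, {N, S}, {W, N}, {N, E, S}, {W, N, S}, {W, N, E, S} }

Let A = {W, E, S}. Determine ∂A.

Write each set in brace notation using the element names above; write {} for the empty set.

{W}

open subsets of A: {}, {S}, {E, S}; so int(A) = {E, S}
closure: X∖int(X∖A) = X∖{N} = {W, E, S}
∂A = {W, E, S} minus {E, S} = {W}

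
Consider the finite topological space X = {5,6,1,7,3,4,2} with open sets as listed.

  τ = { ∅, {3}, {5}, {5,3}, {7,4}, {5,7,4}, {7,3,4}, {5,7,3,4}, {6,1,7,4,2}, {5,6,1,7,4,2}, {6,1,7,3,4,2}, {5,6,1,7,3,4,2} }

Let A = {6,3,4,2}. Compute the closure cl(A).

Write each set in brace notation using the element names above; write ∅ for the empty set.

{6,1,7,3,4,2}

closure: X∖int(X∖A) = X∖{5} = {6,1,7,3,4,2}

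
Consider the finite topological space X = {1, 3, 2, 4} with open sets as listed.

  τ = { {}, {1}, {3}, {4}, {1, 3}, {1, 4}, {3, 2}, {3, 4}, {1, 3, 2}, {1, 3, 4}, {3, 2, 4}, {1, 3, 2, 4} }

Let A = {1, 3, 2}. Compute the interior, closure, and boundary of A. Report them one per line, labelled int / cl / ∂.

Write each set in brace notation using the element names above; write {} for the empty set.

open subsets of A: {}, {3}, {1}, {1, 3}, {3, 2}, {1, 3, 2}; so int(A) = {1, 3, 2}
closure: X∖int(X∖A) = X∖{4} = {1, 3, 2}
∂A = {1, 3, 2} minus {1, 3, 2} = {}

int(A) = {1, 3, 2}
cl(A)  = {1, 3, 2}
∂A     = {}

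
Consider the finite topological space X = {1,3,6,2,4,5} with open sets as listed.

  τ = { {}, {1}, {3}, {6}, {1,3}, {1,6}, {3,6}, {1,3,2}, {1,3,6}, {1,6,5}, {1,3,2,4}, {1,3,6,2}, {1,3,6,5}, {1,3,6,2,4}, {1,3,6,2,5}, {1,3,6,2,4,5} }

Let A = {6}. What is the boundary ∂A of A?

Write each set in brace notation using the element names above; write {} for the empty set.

{5}

interior: largest open inside A is {6} (from {}, {6})
cl via duality: int({1,3,2,4,5}) = {1,3,2,4}, so X∖{1,3,2,4} = {6,5}
cl∖int = {5}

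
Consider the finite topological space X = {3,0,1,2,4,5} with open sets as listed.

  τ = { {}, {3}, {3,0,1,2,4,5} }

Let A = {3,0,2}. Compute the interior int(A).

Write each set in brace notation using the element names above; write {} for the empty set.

{3}

open subsets of A: {}, {3}; so int(A) = {3}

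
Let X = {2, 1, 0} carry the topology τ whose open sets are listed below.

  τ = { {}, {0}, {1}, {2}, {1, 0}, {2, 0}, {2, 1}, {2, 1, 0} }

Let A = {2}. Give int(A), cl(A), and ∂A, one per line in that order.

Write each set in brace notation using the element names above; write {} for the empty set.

U open, U⊆A: {}, {2}. int(A) = ⋃ = {2}
X∖A={1, 0}, int(X∖A)={1, 0}, hence cl(A)={2}
∂A: remove int from cl → {}

int(A) = {2}
cl(A)  = {2}
∂A     = {}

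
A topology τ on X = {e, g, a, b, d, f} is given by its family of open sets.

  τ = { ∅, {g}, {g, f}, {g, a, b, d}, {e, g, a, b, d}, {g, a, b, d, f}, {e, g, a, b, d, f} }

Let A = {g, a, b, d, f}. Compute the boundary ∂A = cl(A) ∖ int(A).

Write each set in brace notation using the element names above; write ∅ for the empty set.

open subsets of A: ∅, {g}, {g, f}, {g, a, b, d}, {g, a, b, d, f}; so int(A) = {g, a, b, d, f}
closure: X∖int(X∖A) = X∖∅ = {e, g, a, b, d, f}
∂A = {e, g, a, b, d, f} minus {g, a, b, d, f} = {e}

{e}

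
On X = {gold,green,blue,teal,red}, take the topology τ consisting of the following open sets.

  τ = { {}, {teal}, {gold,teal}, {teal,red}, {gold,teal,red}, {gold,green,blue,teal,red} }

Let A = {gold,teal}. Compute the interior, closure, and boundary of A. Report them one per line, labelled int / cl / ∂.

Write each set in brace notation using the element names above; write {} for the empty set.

opens ⊆ A: {}, {teal}, {gold,teal}; union → int = {gold,teal}
complement {green,blue,red}; its interior {}; cl(A) = X∖{} = {gold,green,blue,teal,red}
boundary = {gold,green,blue,teal,red} ∖ {gold,teal} = {green,blue,red}

int(A) = {gold,teal}
cl(A)  = {gold,green,blue,teal,red}
∂A     = {green,blue,red}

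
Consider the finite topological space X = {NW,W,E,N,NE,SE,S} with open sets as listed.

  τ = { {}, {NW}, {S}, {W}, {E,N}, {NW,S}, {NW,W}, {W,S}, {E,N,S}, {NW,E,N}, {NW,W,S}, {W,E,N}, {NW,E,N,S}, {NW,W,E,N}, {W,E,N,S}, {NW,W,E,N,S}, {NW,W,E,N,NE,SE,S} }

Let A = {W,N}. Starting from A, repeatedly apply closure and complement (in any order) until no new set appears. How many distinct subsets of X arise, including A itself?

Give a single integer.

10

closure: X∖int(X∖A) = X∖{NW,S} = {W,E,N,NE,SE}
Let k=closure and c=complement:
  1. A     = {W,N}
  2. kA    = {W,E,N,NE,SE}
  3. cA    = {NW,E,NE,SE,S}
  4. ckA   = {NW,S}
  5. kcA   = {NW,E,N,NE,SE,S}
  6. kckA  = {NW,NE,SE,S}
  7. ckcA  = {W}
  8. ckckA = {W,E,N}
  9. kckcA = {W,NE,SE}
  10. ckckcA = {NW,E,N,S}
— saturated at 10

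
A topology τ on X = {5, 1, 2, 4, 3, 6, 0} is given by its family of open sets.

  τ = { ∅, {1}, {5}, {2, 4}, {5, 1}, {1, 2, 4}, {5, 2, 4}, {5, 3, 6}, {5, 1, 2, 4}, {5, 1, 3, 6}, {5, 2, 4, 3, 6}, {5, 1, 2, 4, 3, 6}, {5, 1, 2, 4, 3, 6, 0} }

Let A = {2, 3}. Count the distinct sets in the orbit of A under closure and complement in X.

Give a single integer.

10

cl via duality: int({5, 1, 4, 6, 0}) = {5, 1}, so X∖{5, 1} = {2, 4, 3, 6, 0}
Write k for closure, c for complement:
  1. A     = {2, 3}
  2. kA    = {2, 4, 3, 6, 0}
  3. cA    = {5, 1, 4, 6, 0}
  4. ckA   = {5, 1}
  5. kcA   = {5, 1, 2, 4, 3, 6, 0}
  6. kckA  = {5, 1, 3, 6, 0}
  7. ckcA  = ∅
  8. ckckA = {2, 4}
  9. kckckA = {2, 4, 0}
  10. ckckckA = {5, 1, 3, 6}
applying k or c yields no new set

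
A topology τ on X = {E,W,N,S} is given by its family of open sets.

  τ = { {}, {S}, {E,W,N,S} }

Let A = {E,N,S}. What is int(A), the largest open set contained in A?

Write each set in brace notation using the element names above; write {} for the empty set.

open subsets of A: {}, {S}; so int(A) = {S}

{S}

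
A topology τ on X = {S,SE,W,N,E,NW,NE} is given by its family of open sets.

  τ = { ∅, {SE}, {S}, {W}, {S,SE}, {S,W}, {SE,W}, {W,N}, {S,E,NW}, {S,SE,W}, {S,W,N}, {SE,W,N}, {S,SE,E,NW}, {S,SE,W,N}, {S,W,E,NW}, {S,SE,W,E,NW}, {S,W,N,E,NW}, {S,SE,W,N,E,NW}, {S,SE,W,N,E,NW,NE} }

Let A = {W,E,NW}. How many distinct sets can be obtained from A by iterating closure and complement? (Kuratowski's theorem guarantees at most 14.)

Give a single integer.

X∖A={S,SE,N,NE}, int(X∖A)={S,SE}, hence cl(A)={W,N,E,NW,NE}
Orbit (k=closure, c=complement):
  1. A     = {W,E,NW}
  2. kA    = {W,N,E,NW,NE}
  3. cA    = {S,SE,N,NE}
  4. ckA   = {S,SE}
  5. kcA   = {S,SE,N,E,NW,NE}
  6. kckA  = {S,SE,E,NW,NE}
  7. ckcA  = {W}
  8. ckckA = {W,N}
  9. kckcA = {W,N,NE}
  10. ckckcA = {S,SE,E,NW}
(closed under both — stop)

10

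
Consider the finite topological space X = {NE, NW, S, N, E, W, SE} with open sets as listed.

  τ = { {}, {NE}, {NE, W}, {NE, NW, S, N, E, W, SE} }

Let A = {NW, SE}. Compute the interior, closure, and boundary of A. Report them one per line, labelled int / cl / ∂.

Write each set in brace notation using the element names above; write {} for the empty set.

opens ⊆ A: {}; union → int = {}
complement {NE, S, N, E, W}; its interior {NE, W}; cl(A) = X∖{NE, W} = {NW, S, N, E, SE}
boundary = {NW, S, N, E, SE} ∖ {} = {NW, S, N, E, SE}

int(A) = {}
cl(A)  = {NW, S, N, E, SE}
∂A     = {NW, S, N, E, SE}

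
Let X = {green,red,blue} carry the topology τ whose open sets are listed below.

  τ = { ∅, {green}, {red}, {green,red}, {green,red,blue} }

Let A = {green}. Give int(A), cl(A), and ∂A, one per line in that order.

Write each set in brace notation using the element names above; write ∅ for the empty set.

opens ⊆ A: ∅, {green}; union → int = {green}
complement {red,blue}; its interior {red}; cl(A) = X∖{red} = {green,blue}
boundary = {green,blue} ∖ {green} = {blue}

int(A) = {green}
cl(A)  = {green,blue}
∂A     = {blue}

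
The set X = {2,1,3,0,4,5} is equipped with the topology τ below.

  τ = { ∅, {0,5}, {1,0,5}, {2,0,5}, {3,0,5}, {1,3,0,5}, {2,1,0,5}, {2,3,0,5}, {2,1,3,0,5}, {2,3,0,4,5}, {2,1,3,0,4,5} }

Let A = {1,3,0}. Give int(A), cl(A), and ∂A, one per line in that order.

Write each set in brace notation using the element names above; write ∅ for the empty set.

int(A) = ∅
cl(A)  = {2,1,3,0,4,5}
∂A     = {2,1,3,0,4,5}

U open, U⊆A: ∅. int(A) = ⋃ = ∅
X∖A={2,4,5}, int(X∖A)=∅, hence cl(A)={2,1,3,0,4,5}
∂A: remove int from cl → {2,1,3,0,4,5}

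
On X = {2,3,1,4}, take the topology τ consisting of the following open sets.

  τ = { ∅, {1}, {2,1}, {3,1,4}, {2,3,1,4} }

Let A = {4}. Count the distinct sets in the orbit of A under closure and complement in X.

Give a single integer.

X∖A={2,3,1}, int(X∖A)={2,1}, hence cl(A)={3,4}
Orbit (k=closure, c=complement):
  1. A     = {4}
  2. kA    = {3,4}
  3. cA    = {2,3,1}
  4. ckA   = {2,1}
  5. kcA   = {2,3,1,4}
  6. ckcA  = ∅
(closed under both — stop)

6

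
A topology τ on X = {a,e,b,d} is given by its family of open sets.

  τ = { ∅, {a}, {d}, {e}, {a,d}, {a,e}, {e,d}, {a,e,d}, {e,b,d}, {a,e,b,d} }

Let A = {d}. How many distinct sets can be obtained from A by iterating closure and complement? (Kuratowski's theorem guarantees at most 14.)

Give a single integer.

closure: X∖int(X∖A) = X∖{a,e} = {b,d}
Let k=closure and c=complement:
  1. A     = {d}
  2. kA    = {b,d}
  3. cA    = {a,e,b}
  4. ckA   = {a,e}
— saturated at 4

4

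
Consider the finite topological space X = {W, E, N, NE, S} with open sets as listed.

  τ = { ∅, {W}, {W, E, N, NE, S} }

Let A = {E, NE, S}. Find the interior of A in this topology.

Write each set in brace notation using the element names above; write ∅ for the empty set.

opens ⊆ A: ∅; union → int = ∅

∅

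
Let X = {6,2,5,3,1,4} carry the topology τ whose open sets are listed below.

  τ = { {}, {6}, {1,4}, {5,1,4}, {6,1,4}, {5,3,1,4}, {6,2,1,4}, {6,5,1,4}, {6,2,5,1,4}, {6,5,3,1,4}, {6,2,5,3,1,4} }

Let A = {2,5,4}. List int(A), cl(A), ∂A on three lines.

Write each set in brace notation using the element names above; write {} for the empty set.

int(A) = {}
cl(A)  = {2,5,3,1,4}
∂A     = {2,5,3,1,4}

opens ⊆ A: {}; union → int = {}
complement {6,3,1}; its interior {6}; cl(A) = X∖{6} = {2,5,3,1,4}
boundary = {2,5,3,1,4} ∖ {} = {2,5,3,1,4}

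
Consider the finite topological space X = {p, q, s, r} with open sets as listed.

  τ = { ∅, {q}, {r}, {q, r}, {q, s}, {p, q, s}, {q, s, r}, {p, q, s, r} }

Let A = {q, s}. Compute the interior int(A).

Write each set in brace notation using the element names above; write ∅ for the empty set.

open subsets of A: ∅, {q}, {q, s}; so int(A) = {q, s}

{q, s}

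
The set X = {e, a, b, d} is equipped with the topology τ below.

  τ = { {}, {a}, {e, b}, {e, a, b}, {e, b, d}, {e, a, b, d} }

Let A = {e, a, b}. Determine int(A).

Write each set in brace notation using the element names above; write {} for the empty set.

{e, a, b}

U open, U⊆A: {}, {a}, {e, b}, {e, a, b}. int(A) = ⋃ = {e, a, b}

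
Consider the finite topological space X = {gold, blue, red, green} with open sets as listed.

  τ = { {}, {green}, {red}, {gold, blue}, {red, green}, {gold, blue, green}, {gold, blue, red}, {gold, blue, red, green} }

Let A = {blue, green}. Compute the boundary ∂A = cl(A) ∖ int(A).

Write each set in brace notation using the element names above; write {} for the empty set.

open subsets of A: {}, {green}; so int(A) = {green}
closure: X∖int(X∖A) = X∖{red} = {gold, blue, green}
∂A = {gold, blue, green} minus {green} = {gold, blue}

{gold, blue}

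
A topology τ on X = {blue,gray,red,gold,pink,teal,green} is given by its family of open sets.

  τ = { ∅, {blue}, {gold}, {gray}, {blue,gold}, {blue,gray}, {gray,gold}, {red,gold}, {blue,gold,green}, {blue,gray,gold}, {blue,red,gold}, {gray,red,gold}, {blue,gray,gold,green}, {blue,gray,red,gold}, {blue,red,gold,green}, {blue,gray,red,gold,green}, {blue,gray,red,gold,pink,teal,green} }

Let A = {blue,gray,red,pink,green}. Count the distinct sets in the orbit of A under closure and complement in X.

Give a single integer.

complement {gold,teal}; its interior {gold}; cl(A) = X∖{gold} = {blue,gray,red,pink,teal,green}
With k = closure, c = complement:
  1. A     = {blue,gray,red,pink,green}
  2. kA    = {blue,gray,red,pink,teal,green}
  3. cA    = {gold,teal}
  4. ckA   = {gold}
  5. kcA   = {red,gold,pink,teal,green}
  6. ckcA  = {blue,gray}
  7. kckcA = {blue,gray,pink,teal,green}
  8. ckckcA = {red,gold}
k, c of each give nothing new

8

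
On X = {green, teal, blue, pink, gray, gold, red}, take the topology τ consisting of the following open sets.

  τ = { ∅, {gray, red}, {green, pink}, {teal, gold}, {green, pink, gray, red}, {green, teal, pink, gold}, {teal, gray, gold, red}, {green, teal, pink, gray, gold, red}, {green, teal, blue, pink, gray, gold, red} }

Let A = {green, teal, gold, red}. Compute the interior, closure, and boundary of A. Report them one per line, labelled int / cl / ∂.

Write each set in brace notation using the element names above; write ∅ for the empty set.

int(A) = {teal, gold}
cl(A)  = {green, teal, blue, pink, gray, gold, red}
∂A     = {green, blue, pink, gray, red}

U open, U⊆A: ∅, {teal, gold}. int(A) = ⋃ = {teal, gold}
X∖A={blue, pink, gray}, int(X∖A)=∅, hence cl(A)={green, teal, blue, pink, gray, gold, red}
∂A: remove int from cl → {green, blue, pink, gray, red}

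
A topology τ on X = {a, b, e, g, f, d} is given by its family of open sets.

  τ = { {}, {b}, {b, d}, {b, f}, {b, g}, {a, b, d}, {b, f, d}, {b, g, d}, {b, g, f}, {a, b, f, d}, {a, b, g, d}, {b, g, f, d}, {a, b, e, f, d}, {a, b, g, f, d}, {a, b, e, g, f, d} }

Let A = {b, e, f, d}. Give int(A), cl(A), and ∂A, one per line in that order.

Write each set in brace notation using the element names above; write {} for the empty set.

int(A) = {b, f, d}
cl(A)  = {a, b, e, g, f, d}
∂A     = {a, e, g}

interior: largest open inside A is {b, f, d} (from {}, {b}, {b, f}, {b, d}, {b, f, d})
cl via duality: int({a, g}) = {}, so X∖{} = {a, b, e, g, f, d}
cl∖int = {a, e, g}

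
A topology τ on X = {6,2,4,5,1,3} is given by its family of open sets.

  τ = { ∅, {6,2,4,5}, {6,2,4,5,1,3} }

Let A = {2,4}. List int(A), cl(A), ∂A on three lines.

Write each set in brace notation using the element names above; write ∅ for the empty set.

opens ⊆ A: ∅; union → int = ∅
complement {6,5,1,3}; its interior ∅; cl(A) = X∖∅ = {6,2,4,5,1,3}
boundary = {6,2,4,5,1,3} ∖ ∅ = {6,2,4,5,1,3}

int(A) = ∅
cl(A)  = {6,2,4,5,1,3}
∂A     = {6,2,4,5,1,3}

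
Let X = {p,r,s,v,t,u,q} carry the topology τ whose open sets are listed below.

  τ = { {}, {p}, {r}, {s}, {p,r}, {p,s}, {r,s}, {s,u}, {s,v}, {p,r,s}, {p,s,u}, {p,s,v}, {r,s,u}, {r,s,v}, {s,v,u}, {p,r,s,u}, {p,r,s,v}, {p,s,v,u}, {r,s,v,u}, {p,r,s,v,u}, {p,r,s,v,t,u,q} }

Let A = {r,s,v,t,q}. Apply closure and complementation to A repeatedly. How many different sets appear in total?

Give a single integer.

cl via duality: int({p,u}) = {p}, so X∖{p} = {r,s,v,t,u,q}
Write k for closure, c for complement:
  1. A     = {r,s,v,t,q}
  2. kA    = {r,s,v,t,u,q}
  3. cA    = {p,u}
  4. ckA   = {p}
  5. kcA   = {p,t,u,q}
  6. kckA  = {p,t,q}
  7. ckcA  = {r,s,v}
  8. ckckA = {r,s,v,u}
applying k or c yields no new set

8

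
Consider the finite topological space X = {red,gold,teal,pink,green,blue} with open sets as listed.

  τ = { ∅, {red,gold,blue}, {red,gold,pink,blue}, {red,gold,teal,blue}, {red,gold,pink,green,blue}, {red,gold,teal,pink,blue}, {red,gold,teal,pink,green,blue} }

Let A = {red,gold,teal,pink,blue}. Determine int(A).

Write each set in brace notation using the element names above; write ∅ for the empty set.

{red,gold,teal,pink,blue}

U open, U⊆A: ∅, {red,gold,blue}, {red,gold,teal,blue}, {red,gold,pink,blue}, {red,gold,teal,pink,blue}. int(A) = ⋃ = {red,gold,teal,pink,blue}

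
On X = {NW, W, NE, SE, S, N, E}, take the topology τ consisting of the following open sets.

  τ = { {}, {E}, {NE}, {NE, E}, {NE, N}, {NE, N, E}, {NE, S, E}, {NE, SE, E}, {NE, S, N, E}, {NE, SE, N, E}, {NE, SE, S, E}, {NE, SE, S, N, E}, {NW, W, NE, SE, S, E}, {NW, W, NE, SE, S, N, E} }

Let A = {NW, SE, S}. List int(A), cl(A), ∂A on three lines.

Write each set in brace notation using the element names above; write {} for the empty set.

int(A) = {}
cl(A)  = {NW, W, SE, S}
∂A     = {NW, W, SE, S}

U open, U⊆A: {}. int(A) = ⋃ = {}
X∖A={W, NE, N, E}, int(X∖A)={NE, N, E}, hence cl(A)={NW, W, SE, S}
∂A: remove int from cl → {NW, W, SE, S}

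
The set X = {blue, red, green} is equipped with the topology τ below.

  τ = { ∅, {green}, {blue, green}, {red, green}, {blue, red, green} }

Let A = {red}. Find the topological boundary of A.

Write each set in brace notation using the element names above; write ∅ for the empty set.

U open, U⊆A: ∅. int(A) = ⋃ = ∅
X∖A={blue, green}, int(X∖A)={blue, green}, hence cl(A)={red}
∂A: remove int from cl → {red}

{red}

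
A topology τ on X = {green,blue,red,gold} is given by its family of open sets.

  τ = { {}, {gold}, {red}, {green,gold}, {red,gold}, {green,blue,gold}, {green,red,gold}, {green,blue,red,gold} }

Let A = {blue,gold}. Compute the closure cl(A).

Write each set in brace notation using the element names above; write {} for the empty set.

{green,blue,gold}

X∖A={green,red}, int(X∖A)={red}, hence cl(A)={green,blue,gold}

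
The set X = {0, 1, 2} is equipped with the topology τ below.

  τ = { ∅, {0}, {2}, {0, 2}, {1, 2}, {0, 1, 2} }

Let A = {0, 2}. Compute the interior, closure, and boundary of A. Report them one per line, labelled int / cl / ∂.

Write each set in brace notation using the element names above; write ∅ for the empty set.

int(A) = {0, 2}
cl(A)  = {0, 1, 2}
∂A     = {1}

open subsets of A: ∅, {2}, {0}, {0, 2}; so int(A) = {0, 2}
closure: X∖int(X∖A) = X∖∅ = {0, 1, 2}
∂A = {0, 1, 2} minus {0, 2} = {1}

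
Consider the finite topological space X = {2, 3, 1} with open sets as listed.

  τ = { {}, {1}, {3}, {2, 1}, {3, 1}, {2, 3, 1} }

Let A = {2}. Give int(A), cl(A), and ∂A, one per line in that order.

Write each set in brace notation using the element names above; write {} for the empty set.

interior: largest open inside A is {} (from {})
cl via duality: int({3, 1}) = {3, 1}, so X∖{3, 1} = {2}
cl∖int = {2}

int(A) = {}
cl(A)  = {2}
∂A     = {2}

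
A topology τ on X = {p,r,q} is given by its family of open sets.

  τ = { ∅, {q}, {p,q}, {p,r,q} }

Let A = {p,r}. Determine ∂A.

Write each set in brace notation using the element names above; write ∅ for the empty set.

U open, U⊆A: ∅. int(A) = ⋃ = ∅
X∖A={q}, int(X∖A)={q}, hence cl(A)={p,r}
∂A: remove int from cl → {p,r}

{p,r}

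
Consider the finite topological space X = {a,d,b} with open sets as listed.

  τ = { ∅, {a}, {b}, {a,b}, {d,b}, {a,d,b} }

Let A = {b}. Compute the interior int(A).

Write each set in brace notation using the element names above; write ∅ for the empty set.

{b}

interior: largest open inside A is {b} (from ∅, {b})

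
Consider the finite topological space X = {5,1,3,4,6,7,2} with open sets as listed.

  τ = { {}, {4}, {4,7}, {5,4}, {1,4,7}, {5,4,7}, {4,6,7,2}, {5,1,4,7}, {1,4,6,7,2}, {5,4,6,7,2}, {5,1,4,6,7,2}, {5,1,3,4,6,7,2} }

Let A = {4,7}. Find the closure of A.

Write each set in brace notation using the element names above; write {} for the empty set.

complement {5,1,3,6,2}; its interior {}; cl(A) = X∖{} = {5,1,3,4,6,7,2}

{5,1,3,4,6,7,2}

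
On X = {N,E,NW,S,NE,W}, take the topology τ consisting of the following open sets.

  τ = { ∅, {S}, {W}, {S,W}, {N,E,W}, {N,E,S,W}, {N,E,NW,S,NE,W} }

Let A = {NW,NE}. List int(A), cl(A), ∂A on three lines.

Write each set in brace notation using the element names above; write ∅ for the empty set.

int(A) = ∅
cl(A)  = {NW,NE}
∂A     = {NW,NE}

opens ⊆ A: ∅; union → int = ∅
complement {N,E,S,W}; its interior {N,E,S,W}; cl(A) = X∖{N,E,S,W} = {NW,NE}
boundary = {NW,NE} ∖ ∅ = {NW,NE}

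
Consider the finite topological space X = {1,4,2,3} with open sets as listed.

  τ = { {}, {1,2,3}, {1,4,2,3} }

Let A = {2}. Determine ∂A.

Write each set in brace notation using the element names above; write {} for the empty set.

{1,4,2,3}

open subsets of A: {}; so int(A) = {}
closure: X∖int(X∖A) = X∖{} = {1,4,2,3}
∂A = {1,4,2,3} minus {} = {1,4,2,3}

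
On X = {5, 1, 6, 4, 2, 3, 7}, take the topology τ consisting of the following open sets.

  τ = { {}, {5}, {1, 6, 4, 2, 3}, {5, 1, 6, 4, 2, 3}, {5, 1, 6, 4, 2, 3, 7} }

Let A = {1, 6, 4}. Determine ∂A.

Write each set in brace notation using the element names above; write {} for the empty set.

open subsets of A: {}; so int(A) = {}
closure: X∖int(X∖A) = X∖{5} = {1, 6, 4, 2, 3, 7}
∂A = {1, 6, 4, 2, 3, 7} minus {} = {1, 6, 4, 2, 3, 7}

{1, 6, 4, 2, 3, 7}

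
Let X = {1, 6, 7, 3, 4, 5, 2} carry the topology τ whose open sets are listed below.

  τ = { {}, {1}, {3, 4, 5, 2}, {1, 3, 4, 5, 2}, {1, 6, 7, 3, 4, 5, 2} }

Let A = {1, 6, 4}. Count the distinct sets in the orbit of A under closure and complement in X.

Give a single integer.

X∖A={7, 3, 5, 2}, int(X∖A)={}, hence cl(A)={1, 6, 7, 3, 4, 5, 2}
Orbit (k=closure, c=complement):
  1. A     = {1, 6, 4}
  2. kA    = {1, 6, 7, 3, 4, 5, 2}
  3. cA    = {7, 3, 5, 2}
  4. ckA   = {}
  5. kcA   = {6, 7, 3, 4, 5, 2}
  6. ckcA  = {1}
  7. kckcA = {1, 6, 7}
  8. ckckcA = {3, 4, 5, 2}
(closed under both — stop)

8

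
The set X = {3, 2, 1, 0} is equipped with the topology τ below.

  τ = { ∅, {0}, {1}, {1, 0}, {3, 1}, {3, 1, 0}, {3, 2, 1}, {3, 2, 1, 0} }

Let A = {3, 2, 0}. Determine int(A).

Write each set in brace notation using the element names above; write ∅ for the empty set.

{0}

opens ⊆ A: ∅, {0}; union → int = {0}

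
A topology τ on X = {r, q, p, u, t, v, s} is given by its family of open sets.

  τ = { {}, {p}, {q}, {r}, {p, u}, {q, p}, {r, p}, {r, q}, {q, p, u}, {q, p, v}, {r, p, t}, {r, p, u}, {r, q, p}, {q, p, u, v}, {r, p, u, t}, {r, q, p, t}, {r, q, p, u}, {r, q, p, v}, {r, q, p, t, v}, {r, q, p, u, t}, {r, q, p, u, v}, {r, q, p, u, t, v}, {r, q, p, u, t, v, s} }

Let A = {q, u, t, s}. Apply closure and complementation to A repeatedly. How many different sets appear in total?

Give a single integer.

cl via duality: int({r, p, v}) = {r, p}, so X∖{r, p} = {q, u, t, v, s}
Write k for closure, c for complement:
  1. A     = {q, u, t, s}
  2. kA    = {q, u, t, v, s}
  3. cA    = {r, p, v}
  4. ckA   = {r, p}
  5. kcA   = {r, p, u, t, v, s}
  6. ckcA  = {q}
  7. kckcA = {q, v, s}
  8. ckckcA = {r, p, u, t}
applying k or c yields no new set

8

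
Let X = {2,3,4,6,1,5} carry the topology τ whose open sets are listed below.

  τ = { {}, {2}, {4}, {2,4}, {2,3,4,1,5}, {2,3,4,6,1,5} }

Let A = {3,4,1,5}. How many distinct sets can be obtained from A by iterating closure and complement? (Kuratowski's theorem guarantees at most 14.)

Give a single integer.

6

X∖A={2,6}, int(X∖A)={2}, hence cl(A)={3,4,6,1,5}
Orbit (k=closure, c=complement):
  1. A     = {3,4,1,5}
  2. kA    = {3,4,6,1,5}
  3. cA    = {2,6}
  4. ckA   = {2}
  5. kcA   = {2,3,6,1,5}
  6. ckcA  = {4}
(closed under both — stop)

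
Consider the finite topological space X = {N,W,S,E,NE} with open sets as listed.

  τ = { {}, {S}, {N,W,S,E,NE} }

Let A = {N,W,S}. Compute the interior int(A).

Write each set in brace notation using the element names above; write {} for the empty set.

open subsets of A: {}, {S}; so int(A) = {S}

{S}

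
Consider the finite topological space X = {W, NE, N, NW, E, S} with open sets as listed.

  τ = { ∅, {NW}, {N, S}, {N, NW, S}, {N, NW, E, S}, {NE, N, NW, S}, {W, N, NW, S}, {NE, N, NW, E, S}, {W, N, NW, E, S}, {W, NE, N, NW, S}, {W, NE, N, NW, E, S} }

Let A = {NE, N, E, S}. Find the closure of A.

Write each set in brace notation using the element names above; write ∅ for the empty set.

X∖A={W, NW}, int(X∖A)={NW}, hence cl(A)={W, NE, N, E, S}

{W, NE, N, E, S}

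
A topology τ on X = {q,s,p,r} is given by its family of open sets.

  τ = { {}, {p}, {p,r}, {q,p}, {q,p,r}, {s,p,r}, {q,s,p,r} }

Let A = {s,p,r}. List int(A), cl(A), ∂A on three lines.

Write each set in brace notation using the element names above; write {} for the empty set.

int(A) = {s,p,r}
cl(A)  = {q,s,p,r}
∂A     = {q}

interior: largest open inside A is {s,p,r} (from {}, {p}, {p,r}, {s,p,r})
cl via duality: int({q}) = {}, so X∖{} = {q,s,p,r}
cl∖int = {q}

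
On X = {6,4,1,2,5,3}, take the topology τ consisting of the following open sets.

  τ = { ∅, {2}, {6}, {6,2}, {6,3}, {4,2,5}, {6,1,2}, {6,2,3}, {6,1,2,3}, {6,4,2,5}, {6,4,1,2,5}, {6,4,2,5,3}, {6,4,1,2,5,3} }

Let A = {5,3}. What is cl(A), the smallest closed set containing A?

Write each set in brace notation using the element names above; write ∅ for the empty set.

X∖A={6,4,1,2}, int(X∖A)={6,1,2}, hence cl(A)={4,5,3}

{4,5,3}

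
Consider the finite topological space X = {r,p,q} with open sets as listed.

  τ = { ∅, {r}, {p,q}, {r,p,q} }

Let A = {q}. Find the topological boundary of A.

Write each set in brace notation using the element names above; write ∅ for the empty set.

U open, U⊆A: ∅. int(A) = ⋃ = ∅
X∖A={r,p}, int(X∖A)={r}, hence cl(A)={p,q}
∂A: remove int from cl → {p,q}

{p,q}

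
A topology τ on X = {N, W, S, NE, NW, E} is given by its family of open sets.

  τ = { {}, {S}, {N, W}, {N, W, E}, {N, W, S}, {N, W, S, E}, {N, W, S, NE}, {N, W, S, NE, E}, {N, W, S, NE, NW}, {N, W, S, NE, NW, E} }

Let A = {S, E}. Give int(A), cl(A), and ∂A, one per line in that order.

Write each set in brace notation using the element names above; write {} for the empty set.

int(A) = {S}
cl(A)  = {S, NE, NW, E}
∂A     = {NE, NW, E}

interior: largest open inside A is {S} (from {}, {S})
cl via duality: int({N, W, NE, NW}) = {N, W}, so X∖{N, W} = {S, NE, NW, E}
cl∖int = {NE, NW, E}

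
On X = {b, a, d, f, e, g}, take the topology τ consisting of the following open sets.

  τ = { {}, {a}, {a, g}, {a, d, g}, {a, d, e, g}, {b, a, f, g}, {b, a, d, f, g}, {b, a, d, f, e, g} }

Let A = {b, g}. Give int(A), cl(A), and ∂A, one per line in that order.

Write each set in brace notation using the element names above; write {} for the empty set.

interior: largest open inside A is {} (from {})
cl via duality: int({a, d, f, e}) = {a}, so X∖{a} = {b, d, f, e, g}
cl∖int = {b, d, f, e, g}

int(A) = {}
cl(A)  = {b, d, f, e, g}
∂A     = {b, d, f, e, g}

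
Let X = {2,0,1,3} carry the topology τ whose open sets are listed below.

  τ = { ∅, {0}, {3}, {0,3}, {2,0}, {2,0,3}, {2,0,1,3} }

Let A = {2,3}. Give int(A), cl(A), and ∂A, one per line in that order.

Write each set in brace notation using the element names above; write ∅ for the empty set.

int(A) = {3}
cl(A)  = {2,1,3}
∂A     = {2,1}

opens ⊆ A: ∅, {3}; union → int = {3}
complement {0,1}; its interior {0}; cl(A) = X∖{0} = {2,1,3}
boundary = {2,1,3} ∖ {3} = {2,1}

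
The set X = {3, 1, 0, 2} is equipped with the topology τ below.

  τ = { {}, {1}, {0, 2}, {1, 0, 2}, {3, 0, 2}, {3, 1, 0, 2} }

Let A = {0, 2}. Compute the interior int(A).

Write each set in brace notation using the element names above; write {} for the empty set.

U open, U⊆A: {}, {0, 2}. int(A) = ⋃ = {0, 2}

{0, 2}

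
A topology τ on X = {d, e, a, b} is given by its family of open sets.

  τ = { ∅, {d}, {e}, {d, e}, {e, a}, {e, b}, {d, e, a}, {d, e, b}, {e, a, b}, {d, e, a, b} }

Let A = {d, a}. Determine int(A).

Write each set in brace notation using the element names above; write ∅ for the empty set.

interior: largest open inside A is {d} (from ∅, {d})

{d}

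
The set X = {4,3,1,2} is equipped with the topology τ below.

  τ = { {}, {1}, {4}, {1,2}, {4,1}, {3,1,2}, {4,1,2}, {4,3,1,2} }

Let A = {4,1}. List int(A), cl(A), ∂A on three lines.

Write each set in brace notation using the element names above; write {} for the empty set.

int(A) = {4,1}
cl(A)  = {4,3,1,2}
∂A     = {3,2}

opens ⊆ A: {}, {4}, {1}, {4,1}; union → int = {4,1}
complement {3,2}; its interior {}; cl(A) = X∖{} = {4,3,1,2}
boundary = {4,3,1,2} ∖ {4,1} = {3,2}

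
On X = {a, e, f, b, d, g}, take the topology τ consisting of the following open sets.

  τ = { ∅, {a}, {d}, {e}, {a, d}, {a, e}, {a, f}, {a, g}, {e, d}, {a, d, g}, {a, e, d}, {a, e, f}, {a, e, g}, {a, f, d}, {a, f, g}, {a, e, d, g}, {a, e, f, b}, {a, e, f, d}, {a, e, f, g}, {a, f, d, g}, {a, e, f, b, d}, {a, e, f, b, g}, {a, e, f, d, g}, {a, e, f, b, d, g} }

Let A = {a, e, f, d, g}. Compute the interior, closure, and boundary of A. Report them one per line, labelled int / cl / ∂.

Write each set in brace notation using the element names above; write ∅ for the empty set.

open subsets of A: ∅, {a}, {e}, {d}, {a, f}, {e, d}, {a, e}, {a, d}, {a, g}, {a, e, f}, {a, f, g}, {a, f, d}, {a, d, g}, {a, e, d}, {a, e, g}, {a, f, d, g}, {a, e, f, d}, {a, e, f, g}, {a, e, d, g}, {a, e, f, d, g}; so int(A) = {a, e, f, d, g}
closure: X∖int(X∖A) = X∖∅ = {a, e, f, b, d, g}
∂A = {a, e, f, b, d, g} minus {a, e, f, d, g} = {b}

int(A) = {a, e, f, d, g}
cl(A)  = {a, e, f, b, d, g}
∂A     = {b}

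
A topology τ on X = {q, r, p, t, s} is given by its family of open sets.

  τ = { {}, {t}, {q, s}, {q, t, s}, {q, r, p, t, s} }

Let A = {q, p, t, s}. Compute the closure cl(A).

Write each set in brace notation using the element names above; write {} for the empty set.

{q, r, p, t, s}

complement {r}; its interior {}; cl(A) = X∖{} = {q, r, p, t, s}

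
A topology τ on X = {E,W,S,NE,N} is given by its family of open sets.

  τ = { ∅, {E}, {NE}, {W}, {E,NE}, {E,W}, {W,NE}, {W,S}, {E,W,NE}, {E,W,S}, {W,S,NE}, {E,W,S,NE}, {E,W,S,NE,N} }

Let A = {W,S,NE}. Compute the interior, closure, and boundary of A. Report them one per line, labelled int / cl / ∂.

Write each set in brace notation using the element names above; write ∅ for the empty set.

int(A) = {W,S,NE}
cl(A)  = {W,S,NE,N}
∂A     = {N}

open subsets of A: ∅, {NE}, {W}, {W,NE}, {W,S}, {W,S,NE}; so int(A) = {W,S,NE}
closure: X∖int(X∖A) = X∖{E} = {W,S,NE,N}
∂A = {W,S,NE,N} minus {W,S,NE} = {N}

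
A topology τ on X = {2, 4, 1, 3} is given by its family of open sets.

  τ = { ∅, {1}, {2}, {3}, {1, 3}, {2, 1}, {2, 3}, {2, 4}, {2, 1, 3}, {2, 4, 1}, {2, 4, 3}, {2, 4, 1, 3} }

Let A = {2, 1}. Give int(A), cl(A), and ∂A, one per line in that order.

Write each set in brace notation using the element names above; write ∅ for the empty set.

interior: largest open inside A is {2, 1} (from ∅, {2}, {1}, {2, 1})
cl via duality: int({4, 3}) = {3}, so X∖{3} = {2, 4, 1}
cl∖int = {4}

int(A) = {2, 1}
cl(A)  = {2, 4, 1}
∂A     = {4}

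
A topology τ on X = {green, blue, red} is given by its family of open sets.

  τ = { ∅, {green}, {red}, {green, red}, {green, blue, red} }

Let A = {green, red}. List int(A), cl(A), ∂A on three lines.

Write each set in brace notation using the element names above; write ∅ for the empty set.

int(A) = {green, red}
cl(A)  = {green, blue, red}
∂A     = {blue}

open subsets of A: ∅, {red}, {green}, {green, red}; so int(A) = {green, red}
closure: X∖int(X∖A) = X∖∅ = {green, blue, red}
∂A = {green, blue, red} minus {green, red} = {blue}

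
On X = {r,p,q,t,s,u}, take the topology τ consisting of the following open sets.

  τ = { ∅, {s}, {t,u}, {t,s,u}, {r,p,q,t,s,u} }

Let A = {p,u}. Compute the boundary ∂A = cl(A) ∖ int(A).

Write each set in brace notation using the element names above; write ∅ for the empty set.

open subsets of A: ∅; so int(A) = ∅
closure: X∖int(X∖A) = X∖{s} = {r,p,q,t,u}
∂A = {r,p,q,t,u} minus ∅ = {r,p,q,t,u}

{r,p,q,t,u}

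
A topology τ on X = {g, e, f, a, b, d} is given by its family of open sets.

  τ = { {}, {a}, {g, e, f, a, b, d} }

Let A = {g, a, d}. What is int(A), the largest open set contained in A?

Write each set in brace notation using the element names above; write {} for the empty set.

{a}

open subsets of A: {}, {a}; so int(A) = {a}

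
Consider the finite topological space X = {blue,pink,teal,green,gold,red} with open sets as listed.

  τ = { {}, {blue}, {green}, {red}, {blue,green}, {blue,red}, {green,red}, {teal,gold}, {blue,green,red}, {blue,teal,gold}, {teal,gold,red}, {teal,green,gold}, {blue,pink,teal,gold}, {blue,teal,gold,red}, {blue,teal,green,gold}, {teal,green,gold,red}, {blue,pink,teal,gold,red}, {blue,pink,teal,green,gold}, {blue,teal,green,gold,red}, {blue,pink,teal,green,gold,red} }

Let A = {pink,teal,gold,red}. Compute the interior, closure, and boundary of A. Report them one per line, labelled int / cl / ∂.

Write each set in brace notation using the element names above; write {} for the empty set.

int(A) = {teal,gold,red}
cl(A)  = {pink,teal,gold,red}
∂A     = {pink}

interior: largest open inside A is {teal,gold,red} (from {}, {red}, {teal,gold}, {teal,gold,red})
cl via duality: int({blue,green}) = {blue,green}, so X∖{blue,green} = {pink,teal,gold,red}
cl∖int = {pink}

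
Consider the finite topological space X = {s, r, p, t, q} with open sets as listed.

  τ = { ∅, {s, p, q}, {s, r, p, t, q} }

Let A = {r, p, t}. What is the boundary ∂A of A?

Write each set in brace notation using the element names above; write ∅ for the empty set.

interior: largest open inside A is ∅ (from ∅)
cl via duality: int({s, q}) = ∅, so X∖∅ = {s, r, p, t, q}
cl∖int = {s, r, p, t, q}

{s, r, p, t, q}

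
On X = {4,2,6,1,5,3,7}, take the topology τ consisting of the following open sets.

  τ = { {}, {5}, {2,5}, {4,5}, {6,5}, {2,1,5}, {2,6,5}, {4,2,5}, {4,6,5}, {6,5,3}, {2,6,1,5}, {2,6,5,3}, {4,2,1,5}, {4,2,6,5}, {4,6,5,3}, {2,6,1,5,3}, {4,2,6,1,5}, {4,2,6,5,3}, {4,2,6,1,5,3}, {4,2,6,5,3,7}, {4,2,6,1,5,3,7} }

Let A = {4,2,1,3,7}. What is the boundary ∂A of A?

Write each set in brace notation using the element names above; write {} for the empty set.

open subsets of A: {}; so int(A) = {}
closure: X∖int(X∖A) = X∖{6,5} = {4,2,1,3,7}
∂A = {4,2,1,3,7} minus {} = {4,2,1,3,7}

{4,2,1,3,7}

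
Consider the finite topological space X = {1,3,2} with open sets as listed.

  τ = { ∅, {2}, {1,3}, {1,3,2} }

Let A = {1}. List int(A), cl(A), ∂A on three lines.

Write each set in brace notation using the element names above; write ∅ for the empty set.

int(A) = ∅
cl(A)  = {1,3}
∂A     = {1,3}

interior: largest open inside A is ∅ (from ∅)
cl via duality: int({3,2}) = {2}, so X∖{2} = {1,3}
cl∖int = {1,3}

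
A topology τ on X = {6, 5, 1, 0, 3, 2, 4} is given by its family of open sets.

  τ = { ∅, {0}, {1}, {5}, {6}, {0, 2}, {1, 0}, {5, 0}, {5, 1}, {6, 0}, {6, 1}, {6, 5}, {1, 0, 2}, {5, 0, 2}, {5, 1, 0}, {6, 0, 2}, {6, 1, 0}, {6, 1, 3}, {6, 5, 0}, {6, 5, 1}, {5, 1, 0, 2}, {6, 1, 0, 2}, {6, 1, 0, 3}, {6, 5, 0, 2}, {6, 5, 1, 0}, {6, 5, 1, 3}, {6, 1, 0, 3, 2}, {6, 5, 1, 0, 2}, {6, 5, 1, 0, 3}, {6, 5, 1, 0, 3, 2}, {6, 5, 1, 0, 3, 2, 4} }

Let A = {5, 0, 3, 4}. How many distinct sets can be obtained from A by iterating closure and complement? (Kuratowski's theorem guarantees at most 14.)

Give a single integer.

10

X∖A={6, 1, 2}, int(X∖A)={6, 1}, hence cl(A)={5, 0, 3, 2, 4}
Orbit (k=closure, c=complement):
  1. A     = {5, 0, 3, 4}
  2. kA    = {5, 0, 3, 2, 4}
  3. cA    = {6, 1, 2}
  4. ckA   = {6, 1}
  5. kcA   = {6, 1, 3, 2, 4}
  6. kckA  = {6, 1, 3, 4}
  7. ckcA  = {5, 0}
  8. ckckA = {5, 0, 2}
  9. kckcA = {5, 0, 2, 4}
  10. ckckcA = {6, 1, 3}
(closed under both — stop)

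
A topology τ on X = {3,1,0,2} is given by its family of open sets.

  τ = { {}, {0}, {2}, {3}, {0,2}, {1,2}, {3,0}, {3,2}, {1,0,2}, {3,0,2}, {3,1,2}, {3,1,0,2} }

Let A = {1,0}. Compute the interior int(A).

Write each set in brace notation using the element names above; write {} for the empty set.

{0}

open subsets of A: {}, {0}; so int(A) = {0}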